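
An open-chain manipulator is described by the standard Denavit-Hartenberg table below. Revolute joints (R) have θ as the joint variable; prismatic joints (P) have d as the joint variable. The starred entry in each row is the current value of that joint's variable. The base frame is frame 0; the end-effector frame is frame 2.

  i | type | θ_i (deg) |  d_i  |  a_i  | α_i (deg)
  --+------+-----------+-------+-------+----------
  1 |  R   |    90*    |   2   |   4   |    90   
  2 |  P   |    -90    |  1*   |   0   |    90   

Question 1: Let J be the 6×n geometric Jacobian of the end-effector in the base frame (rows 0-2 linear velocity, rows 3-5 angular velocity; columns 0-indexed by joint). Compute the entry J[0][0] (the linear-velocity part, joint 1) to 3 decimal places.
-4.000

axis z_0 = ẑ; lever o_n−o_0 = (1.0000,4.0000,2.0000)
cross product → J_v[:, 0] = (-4.0000,1.0000,0.0000)
J_ω[:, 0] = z_0
entry J[0][0] = -4.0000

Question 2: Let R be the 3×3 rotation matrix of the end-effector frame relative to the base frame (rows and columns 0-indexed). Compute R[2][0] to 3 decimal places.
End-effector x-axis (col 0 of R) = (0.0000,0.0000,-1.0000)
R[2][0] = -1.0000

-1.000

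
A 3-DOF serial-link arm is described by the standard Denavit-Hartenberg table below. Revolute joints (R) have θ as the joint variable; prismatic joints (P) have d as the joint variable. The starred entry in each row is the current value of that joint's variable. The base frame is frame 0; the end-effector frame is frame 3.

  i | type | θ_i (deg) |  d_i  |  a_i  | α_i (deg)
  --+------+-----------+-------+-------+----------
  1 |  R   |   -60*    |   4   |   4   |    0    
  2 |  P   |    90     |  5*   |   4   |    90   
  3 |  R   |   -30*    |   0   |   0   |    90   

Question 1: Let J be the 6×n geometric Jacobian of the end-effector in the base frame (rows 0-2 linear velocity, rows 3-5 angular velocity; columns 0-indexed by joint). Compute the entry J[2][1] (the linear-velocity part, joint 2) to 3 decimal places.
1.000

prismatic axis z_1 = (0.0000,0.0000,1.0000)
J_v[:, 1] = z_1; J_ω[:, 1] = (0,0,0)
entry J[2][1] = 1.0000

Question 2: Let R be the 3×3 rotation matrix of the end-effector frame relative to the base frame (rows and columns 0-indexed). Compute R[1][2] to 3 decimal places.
-0.250

End-effector z-axis (col 2 of R) = (-0.4330,-0.2500,-0.8660)
R[1][2] = -0.2500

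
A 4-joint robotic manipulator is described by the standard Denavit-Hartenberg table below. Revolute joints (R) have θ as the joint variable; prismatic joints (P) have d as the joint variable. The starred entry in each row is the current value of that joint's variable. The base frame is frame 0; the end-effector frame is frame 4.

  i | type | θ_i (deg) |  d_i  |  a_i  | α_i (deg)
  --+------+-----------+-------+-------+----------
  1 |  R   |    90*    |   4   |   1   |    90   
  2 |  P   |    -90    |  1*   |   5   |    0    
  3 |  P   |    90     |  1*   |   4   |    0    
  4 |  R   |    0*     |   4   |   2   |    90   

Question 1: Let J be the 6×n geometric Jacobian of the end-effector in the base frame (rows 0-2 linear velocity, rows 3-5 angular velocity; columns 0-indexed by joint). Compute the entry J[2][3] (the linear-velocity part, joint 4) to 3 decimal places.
axis z_3 = (1.0000,-0.0000,0.0000); lever o_n−o_3 = (4.0000,2.0000,0.0000)
cross product → J_v[:, 3] = (-0.0000,0.0000,2.0000)
J_ω[:, 3] = z_3
entry J[2][3] = 2.0000

2.000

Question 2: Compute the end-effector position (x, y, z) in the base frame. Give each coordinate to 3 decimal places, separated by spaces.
after link 1: o_1 = (0.0000, 1.0000, 4.0000)
after link 2: o_2 = (1.0000, 1.0000, -1.0000)
after link 3: o_3 = (2.0000, 5.0000, -1.0000)
after link 4: o_4 = (6.0000, 7.0000, -1.0000)

6.000 7.000 -1.000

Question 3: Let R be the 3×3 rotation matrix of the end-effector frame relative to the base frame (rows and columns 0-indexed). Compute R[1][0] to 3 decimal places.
1.000

End-effector x-axis (col 0 of R) = (0.0000,1.0000,0.0000)
R[1][0] = 1.0000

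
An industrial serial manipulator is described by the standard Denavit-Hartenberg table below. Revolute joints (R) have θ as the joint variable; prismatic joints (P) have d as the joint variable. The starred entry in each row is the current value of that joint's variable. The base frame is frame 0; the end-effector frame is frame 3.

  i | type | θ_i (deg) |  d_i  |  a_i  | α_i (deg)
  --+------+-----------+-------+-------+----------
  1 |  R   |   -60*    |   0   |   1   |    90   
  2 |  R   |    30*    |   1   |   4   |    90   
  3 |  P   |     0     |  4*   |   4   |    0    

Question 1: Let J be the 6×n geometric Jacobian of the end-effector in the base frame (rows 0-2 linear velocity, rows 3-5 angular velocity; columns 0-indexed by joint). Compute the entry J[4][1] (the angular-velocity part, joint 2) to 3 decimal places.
-0.500

axis z_1 = (-0.8660,-0.5000,0.0000); lever o_n−o_1 = (3.5981,-8.2321,0.5359)
cross product → J_v[:, 1] = (-0.2679,0.4641,8.9282)
J_ω[:, 1] = z_1
entry J[4][1] = -0.5000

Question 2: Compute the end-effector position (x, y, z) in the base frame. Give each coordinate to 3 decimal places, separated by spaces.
after link 1: o_1 = (0.5000, -0.8660, 0.0000)
after link 2: o_2 = (1.3660, -4.3660, 2.0000)
after link 3: o_3 = (4.0981, -9.0981, 0.5359)

4.098 -9.098 0.536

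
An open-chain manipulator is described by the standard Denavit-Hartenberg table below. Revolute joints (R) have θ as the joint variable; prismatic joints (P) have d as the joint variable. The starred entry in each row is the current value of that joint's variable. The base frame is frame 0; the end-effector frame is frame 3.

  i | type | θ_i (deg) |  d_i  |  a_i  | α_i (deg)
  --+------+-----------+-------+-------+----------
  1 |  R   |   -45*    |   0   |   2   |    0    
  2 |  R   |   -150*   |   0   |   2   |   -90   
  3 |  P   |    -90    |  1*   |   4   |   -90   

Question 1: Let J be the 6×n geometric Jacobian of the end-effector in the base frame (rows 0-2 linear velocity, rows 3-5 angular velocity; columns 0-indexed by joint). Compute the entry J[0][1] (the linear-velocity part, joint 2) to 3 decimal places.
0.448

axis z_1 = (0.0000,0.0000,1.0000); lever o_n−o_1 = (-2.1907,-0.4483,4.0000)
cross product → J_v[:, 1] = (0.4483,-2.1907,0.0000)
J_ω[:, 1] = z_1
entry J[0][1] = 0.4483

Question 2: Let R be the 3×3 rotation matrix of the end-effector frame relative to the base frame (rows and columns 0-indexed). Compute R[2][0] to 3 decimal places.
1.000

End-effector x-axis (col 0 of R) = (-0.0000,0.0000,1.0000)
R[2][0] = 1.0000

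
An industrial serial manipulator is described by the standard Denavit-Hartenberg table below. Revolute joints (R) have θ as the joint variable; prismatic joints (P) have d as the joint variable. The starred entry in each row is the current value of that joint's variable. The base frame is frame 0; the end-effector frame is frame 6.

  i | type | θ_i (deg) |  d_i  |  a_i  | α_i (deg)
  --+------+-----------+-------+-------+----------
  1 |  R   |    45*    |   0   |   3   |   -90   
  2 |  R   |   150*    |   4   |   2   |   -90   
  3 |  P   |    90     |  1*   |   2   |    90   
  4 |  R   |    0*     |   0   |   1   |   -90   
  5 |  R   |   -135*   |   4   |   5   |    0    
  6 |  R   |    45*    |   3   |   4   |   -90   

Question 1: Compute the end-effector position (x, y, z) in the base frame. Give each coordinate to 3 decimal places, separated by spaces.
-9.754 -3.339 2.160

after link 1: o_1 = (2.1213, 2.1213, 0.0000)
after link 2: o_2 = (-1.9319, 3.7250, -1.0000)
after link 3: o_3 = (-0.8712, 1.9572, -0.1340)
after link 4: o_4 = (-0.1641, 1.2501, -0.1340)
after link 5: o_5 = (-6.2434, 0.1709, 1.5624)
after link 6: o_6 = (-9.7535, -3.3393, 2.1604)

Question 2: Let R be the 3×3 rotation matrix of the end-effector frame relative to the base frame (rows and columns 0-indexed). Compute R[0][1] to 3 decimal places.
0.354

End-effector y-axis (col 1 of R) = (0.3536,0.3536,-0.8660)
R[0][1] = 0.3536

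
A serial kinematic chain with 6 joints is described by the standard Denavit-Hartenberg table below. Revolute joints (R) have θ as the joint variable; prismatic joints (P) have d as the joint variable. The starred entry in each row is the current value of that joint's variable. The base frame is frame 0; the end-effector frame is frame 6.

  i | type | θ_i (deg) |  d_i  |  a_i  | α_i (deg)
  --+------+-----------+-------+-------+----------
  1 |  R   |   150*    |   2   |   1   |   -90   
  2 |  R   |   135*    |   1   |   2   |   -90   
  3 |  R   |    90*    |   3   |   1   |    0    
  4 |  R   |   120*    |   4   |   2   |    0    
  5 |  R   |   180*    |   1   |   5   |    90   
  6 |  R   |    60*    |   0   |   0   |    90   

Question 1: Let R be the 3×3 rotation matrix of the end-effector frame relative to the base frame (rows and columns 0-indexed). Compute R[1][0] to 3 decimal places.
-0.243

End-effector x-axis (col 0 of R) = (0.9205,-0.2428,0.3062)
R[1][0] = -0.2428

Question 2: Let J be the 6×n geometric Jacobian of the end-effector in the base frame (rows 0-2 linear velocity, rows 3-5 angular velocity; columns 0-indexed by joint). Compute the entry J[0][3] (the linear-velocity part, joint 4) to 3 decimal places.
0.380

axis z_3 = (0.6124,-0.3536,0.7071); lever o_n−o_3 = (5.4029,-1.3873,1.6984)
cross product → J_v[:, 3] = (0.3805,2.7803,1.0607)
J_ω[:, 3] = z_3
entry J[0][3] = 0.3805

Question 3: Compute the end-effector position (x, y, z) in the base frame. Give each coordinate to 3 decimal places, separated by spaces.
7.599 -2.655 4.406

after link 1: o_1 = (-0.8660, 0.5000, 2.0000)
after link 2: o_2 = (-0.1413, -1.0731, 0.5858)
after link 3: o_3 = (2.1958, -1.2678, 2.7071)
after link 4: o_4 = (3.0847, -2.9356, 6.7603)
after link 5: o_5 = (7.5987, -2.6551, 4.4055)
after link 6: o_6 = (7.5987, -2.6551, 4.4055)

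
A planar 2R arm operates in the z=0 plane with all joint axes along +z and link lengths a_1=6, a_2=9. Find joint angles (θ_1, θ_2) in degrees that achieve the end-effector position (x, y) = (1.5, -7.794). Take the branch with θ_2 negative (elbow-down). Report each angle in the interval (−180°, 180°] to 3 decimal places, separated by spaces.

0.002 -120.002

cos θ_2 = (62.9964−6²−9²)/(2·6·9) = -0.5000; θ_2 = -120.0022° (elbow-down)
β = atan2(-7.7940,1.5000) = -79.1063°; ψ = atan2(-7.7941,1.4997) = -79.1085°
θ_1 = β − ψ = 0.0022°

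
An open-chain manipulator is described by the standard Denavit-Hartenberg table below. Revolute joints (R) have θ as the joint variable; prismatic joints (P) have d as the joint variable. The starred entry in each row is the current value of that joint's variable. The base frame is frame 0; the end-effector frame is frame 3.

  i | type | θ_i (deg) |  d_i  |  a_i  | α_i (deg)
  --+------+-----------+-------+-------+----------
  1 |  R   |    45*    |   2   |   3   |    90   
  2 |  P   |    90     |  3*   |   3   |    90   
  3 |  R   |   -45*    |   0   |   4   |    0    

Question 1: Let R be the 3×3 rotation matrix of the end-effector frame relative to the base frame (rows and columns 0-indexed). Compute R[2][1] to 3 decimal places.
End-effector y-axis (col 1 of R) = (0.5000,-0.5000,0.7071)
R[2][1] = 0.7071

0.707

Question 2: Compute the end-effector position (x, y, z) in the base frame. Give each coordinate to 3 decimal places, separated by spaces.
2.243 2.000 7.828

after link 1: o_1 = (2.1213, 2.1213, 2.0000)
after link 2: o_2 = (4.2426, -0.0000, 5.0000)
after link 3: o_3 = (2.2426, 2.0000, 7.8284)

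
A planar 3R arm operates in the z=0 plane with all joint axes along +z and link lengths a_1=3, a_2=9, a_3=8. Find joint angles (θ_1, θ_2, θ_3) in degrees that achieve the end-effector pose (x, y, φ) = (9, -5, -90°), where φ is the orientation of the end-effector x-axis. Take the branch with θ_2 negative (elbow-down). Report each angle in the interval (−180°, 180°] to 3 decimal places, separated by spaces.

90.000 -90.000 -90.000

wrist centre = target − a_3·(cos φ, sin φ) = (9.0000, 3.0000)
cos θ_2 = (90.0000−3²−9²)/(2·3·9) = 0.0000; θ_2 = -90.0000° (elbow-down)
β = atan2(3.0000,9.0000) = 18.4349°; ψ = atan2(-9.0000,3.0000) = -71.5651°
θ_1 = β − ψ = 90.0000°
θ_3 = φ − θ_1 − θ_2 = -90.0000° (wrapped to (-180°,180°])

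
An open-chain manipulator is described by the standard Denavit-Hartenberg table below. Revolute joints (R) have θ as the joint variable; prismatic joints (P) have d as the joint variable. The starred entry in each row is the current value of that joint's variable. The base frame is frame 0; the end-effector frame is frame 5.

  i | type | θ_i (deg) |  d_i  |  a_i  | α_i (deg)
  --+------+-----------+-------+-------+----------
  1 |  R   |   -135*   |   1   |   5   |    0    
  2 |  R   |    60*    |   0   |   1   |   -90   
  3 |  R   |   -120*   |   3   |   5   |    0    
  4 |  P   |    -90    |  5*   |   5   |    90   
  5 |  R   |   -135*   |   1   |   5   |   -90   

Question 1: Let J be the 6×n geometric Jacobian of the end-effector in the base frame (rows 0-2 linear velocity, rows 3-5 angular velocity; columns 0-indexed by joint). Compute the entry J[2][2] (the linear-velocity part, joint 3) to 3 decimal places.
axis z_2 = (0.9659,0.2588,0.0000); lever o_n−o_2 = (3.4665,4.3124,2.7319)
cross product → J_v[:, 2] = (0.7071,-2.6388,3.2683)
J_ω[:, 2] = z_2
entry J[2][2] = 3.2683

3.268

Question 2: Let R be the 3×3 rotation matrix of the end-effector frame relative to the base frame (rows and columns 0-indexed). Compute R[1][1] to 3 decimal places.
0.483

End-effector y-axis (col 1 of R) = (-0.1294,0.4830,0.8660)
R[1][1] = 0.4830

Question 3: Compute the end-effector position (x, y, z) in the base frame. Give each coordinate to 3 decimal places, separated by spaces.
after link 1: o_1 = (-3.5355, -3.5355, 1.0000)
after link 2: o_2 = (-3.2767, -4.5015, 1.0000)
after link 3: o_3 = (-1.0260, -1.3102, 5.3301)
after link 4: o_4 = (2.6829, 4.1665, 2.8301)
after link 5: o_5 = (0.1897, -0.1891, 3.7319)

0.190 -0.189 3.732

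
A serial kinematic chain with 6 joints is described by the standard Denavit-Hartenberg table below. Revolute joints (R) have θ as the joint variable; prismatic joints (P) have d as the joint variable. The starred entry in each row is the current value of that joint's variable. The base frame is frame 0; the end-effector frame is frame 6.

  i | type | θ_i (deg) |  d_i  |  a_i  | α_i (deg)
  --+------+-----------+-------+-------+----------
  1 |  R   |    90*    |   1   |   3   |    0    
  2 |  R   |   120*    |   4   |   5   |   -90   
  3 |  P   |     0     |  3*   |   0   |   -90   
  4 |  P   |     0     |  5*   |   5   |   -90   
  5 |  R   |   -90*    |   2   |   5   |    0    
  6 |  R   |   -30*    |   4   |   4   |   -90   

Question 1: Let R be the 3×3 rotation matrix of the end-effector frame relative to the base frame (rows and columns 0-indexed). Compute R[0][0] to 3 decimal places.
End-effector x-axis (col 0 of R) = (0.4330,0.2500,-0.8660)
R[0][0] = 0.4330

0.433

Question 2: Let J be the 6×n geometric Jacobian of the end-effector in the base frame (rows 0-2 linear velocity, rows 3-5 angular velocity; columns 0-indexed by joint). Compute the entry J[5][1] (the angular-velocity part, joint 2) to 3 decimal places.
1.000

axis z_1 = (0.0000,0.0000,1.0000); lever o_n−o_1 = (-8.4282,-1.4019,-9.4641)
cross product → J_v[:, 1] = (1.4019,-8.4282,0.0000)
J_ω[:, 1] = z_1
entry J[5][1] = 1.0000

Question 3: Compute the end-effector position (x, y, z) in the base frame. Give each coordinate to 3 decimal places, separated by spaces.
after link 1: o_1 = (0.0000, 3.0000, 1.0000)
after link 2: o_2 = (-4.3301, 0.5000, 5.0000)
after link 3: o_3 = (-2.8301, -2.0981, 5.0000)
after link 4: o_4 = (-7.1603, -4.5981, 0.0000)
after link 5: o_5 = (-8.1603, -2.8660, -5.0000)
after link 6: o_6 = (-8.4282, 1.5981, -8.4641)

-8.428 1.598 -8.464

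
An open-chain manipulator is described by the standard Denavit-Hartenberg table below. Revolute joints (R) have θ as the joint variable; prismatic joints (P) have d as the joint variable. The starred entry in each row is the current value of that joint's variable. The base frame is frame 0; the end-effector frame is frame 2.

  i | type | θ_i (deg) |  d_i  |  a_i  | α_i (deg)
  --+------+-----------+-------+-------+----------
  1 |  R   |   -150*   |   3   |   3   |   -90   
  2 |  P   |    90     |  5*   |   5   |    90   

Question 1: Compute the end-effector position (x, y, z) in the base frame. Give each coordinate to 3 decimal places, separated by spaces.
-0.098 -5.830 -2.000

after link 1: o_1 = (-2.5981, -1.5000, 3.0000)
after link 2: o_2 = (-0.0981, -5.8301, -2.0000)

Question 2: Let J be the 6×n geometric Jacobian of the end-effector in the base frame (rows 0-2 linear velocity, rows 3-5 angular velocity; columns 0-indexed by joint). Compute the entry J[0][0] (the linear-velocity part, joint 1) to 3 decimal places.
5.830

axis z_0 = ẑ; lever o_n−o_0 = (-0.0981,-5.8301,-2.0000)
cross product → J_v[:, 0] = (5.8301,-0.0981,0.0000)
J_ω[:, 0] = z_0
entry J[0][0] = 5.8301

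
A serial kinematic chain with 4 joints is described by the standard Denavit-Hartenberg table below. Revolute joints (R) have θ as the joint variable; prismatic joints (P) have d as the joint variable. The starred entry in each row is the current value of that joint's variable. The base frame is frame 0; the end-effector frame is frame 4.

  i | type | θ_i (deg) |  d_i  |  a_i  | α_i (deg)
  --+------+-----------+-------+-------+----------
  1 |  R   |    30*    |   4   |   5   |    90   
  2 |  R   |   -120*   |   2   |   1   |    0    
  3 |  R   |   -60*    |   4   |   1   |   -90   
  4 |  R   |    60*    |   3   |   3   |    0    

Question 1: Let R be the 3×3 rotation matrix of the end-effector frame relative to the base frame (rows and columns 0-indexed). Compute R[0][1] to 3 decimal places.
0.500

End-effector y-axis (col 1 of R) = (0.5000,0.8660,0.0000)
R[0][1] = 0.5000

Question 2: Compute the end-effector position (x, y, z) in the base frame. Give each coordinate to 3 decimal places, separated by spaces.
3.433 -1.946 0.134

after link 1: o_1 = (4.3301, 2.5000, 4.0000)
after link 2: o_2 = (4.8971, 0.5179, 3.1340)
after link 3: o_3 = (6.0311, -3.4462, 3.1340)
after link 4: o_4 = (3.4330, -1.9462, 0.1340)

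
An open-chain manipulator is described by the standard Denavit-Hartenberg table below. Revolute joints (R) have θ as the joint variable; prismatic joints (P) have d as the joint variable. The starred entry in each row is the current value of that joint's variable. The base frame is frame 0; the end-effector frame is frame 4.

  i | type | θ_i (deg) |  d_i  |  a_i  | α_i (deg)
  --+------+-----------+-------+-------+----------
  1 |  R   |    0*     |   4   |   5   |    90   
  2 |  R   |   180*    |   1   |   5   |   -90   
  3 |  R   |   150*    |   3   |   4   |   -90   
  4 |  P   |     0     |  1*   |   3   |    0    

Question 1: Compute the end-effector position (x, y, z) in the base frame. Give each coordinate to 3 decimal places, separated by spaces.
6.562 1.634 1.000

after link 1: o_1 = (5.0000, 0.0000, 4.0000)
after link 2: o_2 = (0.0000, -1.0000, 4.0000)
after link 3: o_3 = (3.4641, 1.0000, 1.0000)
after link 4: o_4 = (6.5622, 1.6340, 1.0000)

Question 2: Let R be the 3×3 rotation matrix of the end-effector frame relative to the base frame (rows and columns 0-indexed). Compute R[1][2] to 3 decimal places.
End-effector z-axis (col 2 of R) = (0.5000,-0.8660,-0.0000)
R[1][2] = -0.8660

-0.866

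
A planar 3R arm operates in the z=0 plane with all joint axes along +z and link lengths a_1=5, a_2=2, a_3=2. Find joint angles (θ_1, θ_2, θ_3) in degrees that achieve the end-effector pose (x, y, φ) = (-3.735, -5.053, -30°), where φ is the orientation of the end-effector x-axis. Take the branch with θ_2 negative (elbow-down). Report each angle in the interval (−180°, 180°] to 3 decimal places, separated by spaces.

-134.992 -30.029 135.021

wrist centre = target − a_3·(cos φ, sin φ) = (-5.4671, -4.0530)
cos θ_2 = (46.3155−5²−2²)/(2·5·2) = 0.8658; θ_2 = -30.0289° (elbow-down)
β = atan2(-4.0530,-5.4671) = -143.4486°; ψ = atan2(-1.0009,6.7315) = -8.4570°
θ_1 = β − ψ = -134.9916°
θ_3 = φ − θ_1 − θ_2 = 135.0205° (wrapped to (-180°,180°])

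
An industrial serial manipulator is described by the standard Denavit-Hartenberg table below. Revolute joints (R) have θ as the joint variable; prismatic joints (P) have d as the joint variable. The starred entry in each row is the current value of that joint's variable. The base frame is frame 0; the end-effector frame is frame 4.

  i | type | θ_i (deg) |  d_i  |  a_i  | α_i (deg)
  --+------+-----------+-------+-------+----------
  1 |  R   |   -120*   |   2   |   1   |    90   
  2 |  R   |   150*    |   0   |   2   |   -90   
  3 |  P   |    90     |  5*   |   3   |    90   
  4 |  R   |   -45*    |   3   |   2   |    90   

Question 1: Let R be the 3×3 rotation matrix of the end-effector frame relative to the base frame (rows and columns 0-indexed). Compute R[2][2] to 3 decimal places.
0.612

End-effector z-axis (col 2 of R) = (-0.7891,0.0474,0.6124)
R[2][2] = 0.6124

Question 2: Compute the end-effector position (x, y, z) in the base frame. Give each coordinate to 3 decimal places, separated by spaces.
after link 1: o_1 = (-0.5000, -0.8660, 2.0000)
after link 2: o_2 = (0.3660, 0.6340, 3.0000)
after link 3: o_3 = (4.2141, 1.2990, -1.3301)
after link 4: o_4 = (6.3843, 2.2296, 1.3946)

6.384 2.230 1.395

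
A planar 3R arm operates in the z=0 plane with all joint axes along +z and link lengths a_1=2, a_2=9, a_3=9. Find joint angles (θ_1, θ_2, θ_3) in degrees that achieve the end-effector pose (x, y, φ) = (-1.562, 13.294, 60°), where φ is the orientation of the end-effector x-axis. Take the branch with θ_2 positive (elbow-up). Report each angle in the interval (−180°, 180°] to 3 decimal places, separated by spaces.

wrist centre = target − a_3·(cos φ, sin φ) = (-6.0620, 5.4998)
cos θ_2 = (66.9953−2²−9²)/(2·2·9) = -0.5001; θ_2 = 120.0086° (elbow-up)
β = atan2(5.4998,-6.0620) = 137.7840°; ψ = atan2(7.7936,-2.5012) = 107.7929°
θ_1 = β − ψ = 29.9911°
θ_3 = φ − θ_1 − θ_2 = -89.9997° (wrapped to (-180°,180°])

29.991 120.009 -90.000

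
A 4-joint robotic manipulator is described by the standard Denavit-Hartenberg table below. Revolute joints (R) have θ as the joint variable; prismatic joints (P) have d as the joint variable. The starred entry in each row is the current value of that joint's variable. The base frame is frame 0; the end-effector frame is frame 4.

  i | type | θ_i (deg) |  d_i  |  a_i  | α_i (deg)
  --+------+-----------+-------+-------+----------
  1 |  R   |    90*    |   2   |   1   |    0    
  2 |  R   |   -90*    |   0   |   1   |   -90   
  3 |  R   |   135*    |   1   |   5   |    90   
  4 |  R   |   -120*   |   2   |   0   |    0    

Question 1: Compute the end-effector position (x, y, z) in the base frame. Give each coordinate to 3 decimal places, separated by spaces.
after link 1: o_1 = (0.0000, 1.0000, 2.0000)
after link 2: o_2 = (1.0000, 1.0000, 2.0000)
after link 3: o_3 = (-2.5355, 2.0000, -1.5355)
after link 4: o_4 = (-1.1213, 2.0000, -2.9497)

-1.121 2.000 -2.950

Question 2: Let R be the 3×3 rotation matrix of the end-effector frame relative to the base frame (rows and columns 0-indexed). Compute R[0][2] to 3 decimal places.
End-effector z-axis (col 2 of R) = (0.7071,0.0000,-0.7071)
R[0][2] = 0.7071

0.707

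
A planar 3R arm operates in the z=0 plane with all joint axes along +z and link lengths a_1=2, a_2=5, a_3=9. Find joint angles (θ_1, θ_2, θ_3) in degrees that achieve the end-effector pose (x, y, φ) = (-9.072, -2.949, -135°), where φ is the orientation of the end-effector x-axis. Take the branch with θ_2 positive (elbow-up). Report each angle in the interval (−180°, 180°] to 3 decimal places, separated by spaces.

31.811 120.015 73.173

wrist centre = target − a_3·(cos φ, sin φ) = (-2.7080, 3.4150)
cos θ_2 = (18.9954−2²−5²)/(2·2·5) = -0.5002; θ_2 = 120.0151° (elbow-up)
β = atan2(3.4150,-2.7080) = 128.4142°; ψ = atan2(4.3295,-0.5011) = 96.6027°
θ_1 = β − ψ = 31.8115°
θ_3 = φ − θ_1 − θ_2 = 73.1734° (wrapped to (-180°,180°])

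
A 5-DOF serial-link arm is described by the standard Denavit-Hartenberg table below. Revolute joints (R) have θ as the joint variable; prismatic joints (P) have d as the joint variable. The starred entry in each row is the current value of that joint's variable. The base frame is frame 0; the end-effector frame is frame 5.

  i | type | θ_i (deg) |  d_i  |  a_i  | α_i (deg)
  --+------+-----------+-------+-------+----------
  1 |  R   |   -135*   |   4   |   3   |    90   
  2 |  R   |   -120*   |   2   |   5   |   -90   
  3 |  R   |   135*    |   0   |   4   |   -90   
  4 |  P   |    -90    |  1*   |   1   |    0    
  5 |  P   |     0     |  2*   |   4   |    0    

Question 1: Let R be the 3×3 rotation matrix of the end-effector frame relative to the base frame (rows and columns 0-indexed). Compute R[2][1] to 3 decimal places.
0.612

End-effector y-axis (col 1 of R) = (0.2500,-0.7500,0.6124)
R[2][1] = 0.6124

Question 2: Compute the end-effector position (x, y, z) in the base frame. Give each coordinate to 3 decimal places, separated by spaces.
-6.080 -4.251 1.456

after link 1: o_1 = (-2.1213, -2.1213, 4.0000)
after link 2: o_2 = (-1.7678, 1.0607, -0.3301)
after link 3: o_3 = (-0.7678, -1.9393, 2.1194)
after link 4: o_4 = (-2.1301, -2.3017, 2.2317)
after link 5: o_5 = (-6.0796, -4.2512, 1.4565)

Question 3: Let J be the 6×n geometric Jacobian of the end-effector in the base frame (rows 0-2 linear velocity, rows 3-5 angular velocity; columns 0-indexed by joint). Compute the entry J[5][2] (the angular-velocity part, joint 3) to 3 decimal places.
axis z_2 = (-0.6124,-0.6124,-0.5000); lever o_n−o_2 = (-4.3119,-5.3119,1.7866)
cross product → J_v[:, 2] = (-3.7500,3.2500,0.6124)
J_ω[:, 2] = z_2
entry J[5][2] = -0.5000

-0.500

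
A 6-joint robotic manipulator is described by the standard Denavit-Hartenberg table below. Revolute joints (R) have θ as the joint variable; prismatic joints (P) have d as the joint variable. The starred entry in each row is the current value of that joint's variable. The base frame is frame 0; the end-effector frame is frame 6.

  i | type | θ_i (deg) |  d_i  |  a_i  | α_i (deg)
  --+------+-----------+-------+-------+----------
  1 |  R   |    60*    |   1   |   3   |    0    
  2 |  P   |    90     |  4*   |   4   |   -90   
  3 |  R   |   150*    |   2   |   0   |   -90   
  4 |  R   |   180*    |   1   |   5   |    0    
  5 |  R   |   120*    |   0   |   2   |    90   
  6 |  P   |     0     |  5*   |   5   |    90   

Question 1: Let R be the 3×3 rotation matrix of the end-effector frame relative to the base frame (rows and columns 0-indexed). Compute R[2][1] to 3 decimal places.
0.433

End-effector y-axis (col 1 of R) = (-0.8995,-0.0580,0.4330)
R[2][1] = 0.4330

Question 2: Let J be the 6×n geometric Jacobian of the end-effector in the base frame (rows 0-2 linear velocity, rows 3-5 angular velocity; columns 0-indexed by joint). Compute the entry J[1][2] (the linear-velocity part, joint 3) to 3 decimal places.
axis z_2 = (-0.5000,-0.8660,0.0000); lever o_n−o_2 = (-9.2207,-6.8726,3.7811)
cross product → J_v[:, 2] = (-3.2745,1.8905,-4.5490)
J_ω[:, 2] = z_2
entry J[1][2] = 1.8905

1.891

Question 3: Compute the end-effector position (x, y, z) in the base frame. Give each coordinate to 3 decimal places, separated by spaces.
-11.185 -2.275 8.781

after link 1: o_1 = (1.5000, 2.5981, 1.0000)
after link 2: o_2 = (-1.9641, 4.5981, 5.0000)
after link 3: o_3 = (-2.9641, 2.8660, 5.0000)
after link 4: o_4 = (-6.2811, 4.7811, 8.3660)
after link 5: o_5 = (-6.3971, 2.8481, 7.8660)
after link 6: o_6 = (-11.1848, -2.2745, 8.7811)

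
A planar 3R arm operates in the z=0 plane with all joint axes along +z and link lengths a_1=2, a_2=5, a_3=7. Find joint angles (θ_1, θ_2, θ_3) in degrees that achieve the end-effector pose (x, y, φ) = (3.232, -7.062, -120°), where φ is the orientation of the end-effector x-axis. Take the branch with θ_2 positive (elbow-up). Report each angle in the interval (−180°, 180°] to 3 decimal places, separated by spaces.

wrist centre = target − a_3·(cos φ, sin φ) = (6.7320, -0.9998)
cos θ_2 = (46.3195−2²−5²)/(2·2·5) = 0.8660; θ_2 = 30.0060° (elbow-up)
β = atan2(-0.9998,6.7320) = -8.4477°; ψ = atan2(2.5005,6.3299) = 21.5552°
θ_1 = β − ψ = -30.0029°
θ_3 = φ − θ_1 − θ_2 = -120.0030° (wrapped to (-180°,180°])

-30.003 30.006 -120.003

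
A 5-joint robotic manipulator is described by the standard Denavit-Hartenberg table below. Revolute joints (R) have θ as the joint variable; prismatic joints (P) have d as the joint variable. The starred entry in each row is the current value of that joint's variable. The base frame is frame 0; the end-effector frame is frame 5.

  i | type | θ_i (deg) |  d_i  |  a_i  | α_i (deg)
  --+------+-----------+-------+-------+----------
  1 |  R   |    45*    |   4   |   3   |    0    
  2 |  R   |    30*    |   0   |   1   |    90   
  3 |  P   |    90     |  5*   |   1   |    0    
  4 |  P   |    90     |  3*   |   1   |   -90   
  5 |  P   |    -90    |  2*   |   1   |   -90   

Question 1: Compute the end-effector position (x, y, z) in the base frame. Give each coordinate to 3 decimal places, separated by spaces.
10.815 -0.208 3.000

after link 1: o_1 = (2.1213, 2.1213, 4.0000)
after link 2: o_2 = (2.3801, 3.0872, 4.0000)
after link 3: o_3 = (7.2098, 1.7932, 5.0000)
after link 4: o_4 = (9.8487, 0.0508, 5.0000)
after link 5: o_5 = (10.8147, -0.2081, 3.0000)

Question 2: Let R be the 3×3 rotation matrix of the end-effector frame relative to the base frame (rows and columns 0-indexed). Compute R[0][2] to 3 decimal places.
End-effector z-axis (col 2 of R) = (-0.2588,-0.9659,0.0000)
R[0][2] = -0.2588

-0.259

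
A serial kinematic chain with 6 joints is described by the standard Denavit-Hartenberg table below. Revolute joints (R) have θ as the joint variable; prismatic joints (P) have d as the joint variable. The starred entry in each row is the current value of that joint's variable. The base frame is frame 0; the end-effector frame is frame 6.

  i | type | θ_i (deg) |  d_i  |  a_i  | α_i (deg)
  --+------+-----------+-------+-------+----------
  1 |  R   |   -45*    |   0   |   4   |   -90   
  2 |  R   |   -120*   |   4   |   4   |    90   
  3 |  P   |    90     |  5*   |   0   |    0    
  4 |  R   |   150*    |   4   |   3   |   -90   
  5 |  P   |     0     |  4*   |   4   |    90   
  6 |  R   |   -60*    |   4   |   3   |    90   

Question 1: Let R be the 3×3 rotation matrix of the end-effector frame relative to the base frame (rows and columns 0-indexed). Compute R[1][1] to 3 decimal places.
0.612

End-effector y-axis (col 1 of R) = (-0.6124,0.6124,-0.5000)
R[1][1] = 0.6124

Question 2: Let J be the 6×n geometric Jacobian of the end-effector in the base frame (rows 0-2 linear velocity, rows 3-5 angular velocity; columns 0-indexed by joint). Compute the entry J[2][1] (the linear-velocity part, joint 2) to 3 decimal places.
11.740

axis z_1 = (0.7071,0.7071,0.0000); lever o_n−o_1 = (-11.1741,5.4293,-5.6651)
cross product → J_v[:, 1] = (-4.0058,4.0058,11.7404)
J_ω[:, 1] = z_1
entry J[2][1] = 11.7404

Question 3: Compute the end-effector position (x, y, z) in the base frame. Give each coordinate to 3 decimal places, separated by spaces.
after link 1: o_1 = (2.8284, -2.8284, 0.0000)
after link 2: o_2 = (4.2426, 1.4142, 3.4641)
after link 3: o_3 = (1.1808, 4.4761, 0.9641)
after link 4: o_4 = (-2.5755, 4.5581, -2.3349)
after link 5: o_5 = (-6.9568, 1.2121, -1.0670)
after link 6: o_6 = (-8.3457, 2.6009, -5.6651)

-8.346 2.601 -5.665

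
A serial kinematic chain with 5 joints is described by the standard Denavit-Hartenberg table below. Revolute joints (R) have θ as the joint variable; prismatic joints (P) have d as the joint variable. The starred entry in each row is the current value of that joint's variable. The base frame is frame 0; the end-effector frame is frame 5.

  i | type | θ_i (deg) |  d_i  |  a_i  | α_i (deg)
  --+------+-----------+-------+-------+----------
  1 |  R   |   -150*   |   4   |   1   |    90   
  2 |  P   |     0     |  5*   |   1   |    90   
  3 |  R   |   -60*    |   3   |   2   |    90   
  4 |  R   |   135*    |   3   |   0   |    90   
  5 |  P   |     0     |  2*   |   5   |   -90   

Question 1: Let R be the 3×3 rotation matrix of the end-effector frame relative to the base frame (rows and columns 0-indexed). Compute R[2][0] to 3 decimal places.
-0.707

End-effector x-axis (col 0 of R) = (0.0000,0.7071,-0.7071)
R[2][0] = -0.7071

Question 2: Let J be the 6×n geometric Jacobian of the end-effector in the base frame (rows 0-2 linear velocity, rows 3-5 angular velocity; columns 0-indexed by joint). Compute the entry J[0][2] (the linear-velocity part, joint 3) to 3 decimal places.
0.121

axis z_2 = (-0.0000,0.0000,-1.0000); lever o_n−o_2 = (3.0000,0.1213,-7.9497)
cross product → J_v[:, 2] = (0.1213,-3.0000,-0.0000)
J_ω[:, 2] = z_2
entry J[0][2] = 0.1213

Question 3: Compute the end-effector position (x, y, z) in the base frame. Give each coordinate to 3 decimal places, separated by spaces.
after link 1: o_1 = (-0.8660, -0.5000, 4.0000)
after link 2: o_2 = (-4.2321, 3.3301, 4.0000)
after link 3: o_3 = (-4.2321, 1.3301, 1.0000)
after link 4: o_4 = (-1.2321, 1.3301, 1.0000)
after link 5: o_5 = (-1.2321, 3.4514, -3.9497)

-1.232 3.451 -3.950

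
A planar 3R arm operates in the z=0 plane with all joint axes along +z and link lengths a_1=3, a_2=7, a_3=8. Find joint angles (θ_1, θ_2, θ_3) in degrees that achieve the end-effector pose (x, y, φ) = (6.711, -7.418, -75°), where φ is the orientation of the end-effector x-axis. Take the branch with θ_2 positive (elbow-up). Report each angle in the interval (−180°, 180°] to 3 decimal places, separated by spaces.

wrist centre = target − a_3·(cos φ, sin φ) = (4.6404, 0.3094)
cos θ_2 = (21.6295−3²−7²)/(2·3·7) = -0.8660; θ_2 = 149.9930° (elbow-up)
β = atan2(0.3094,4.6404) = 3.8146°; ψ = atan2(3.5007,-3.0618) = 131.1730°
θ_1 = β − ψ = -127.3584°
θ_3 = φ − θ_1 − θ_2 = -97.6346° (wrapped to (-180°,180°])

-127.358 149.993 -97.635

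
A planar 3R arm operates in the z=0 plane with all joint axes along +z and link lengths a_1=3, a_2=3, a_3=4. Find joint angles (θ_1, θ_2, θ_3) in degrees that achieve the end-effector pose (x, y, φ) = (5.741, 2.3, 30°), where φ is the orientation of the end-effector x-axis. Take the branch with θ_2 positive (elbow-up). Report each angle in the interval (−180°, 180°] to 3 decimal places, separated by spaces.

wrist centre = target − a_3·(cos φ, sin φ) = (2.2769, 0.3000)
cos θ_2 = (5.2743−3²−3²)/(2·3·3) = -0.7070; θ_2 = 134.9901° (elbow-up)
β = atan2(0.3000,2.2769) = 7.5060°; ψ = atan2(2.1217,0.8790) = 67.4951°
θ_1 = β − ψ = -59.9891°
θ_3 = φ − θ_1 − θ_2 = -45.0010° (wrapped to (-180°,180°])

-59.989 134.990 -45.001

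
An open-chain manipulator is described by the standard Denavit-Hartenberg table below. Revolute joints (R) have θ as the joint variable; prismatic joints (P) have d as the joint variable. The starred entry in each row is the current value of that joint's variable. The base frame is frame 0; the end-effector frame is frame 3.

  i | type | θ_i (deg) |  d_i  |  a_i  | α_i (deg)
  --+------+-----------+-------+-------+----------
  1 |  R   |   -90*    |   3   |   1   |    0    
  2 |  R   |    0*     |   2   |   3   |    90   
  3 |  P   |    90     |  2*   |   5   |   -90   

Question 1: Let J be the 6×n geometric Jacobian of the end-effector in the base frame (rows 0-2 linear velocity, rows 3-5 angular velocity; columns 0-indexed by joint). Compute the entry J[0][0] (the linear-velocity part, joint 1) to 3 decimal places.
4.000

axis z_0 = ẑ; lever o_n−o_0 = (-2.0000,-4.0000,10.0000)
cross product → J_v[:, 0] = (4.0000,-2.0000,0.0000)
J_ω[:, 0] = z_0
entry J[0][0] = 4.0000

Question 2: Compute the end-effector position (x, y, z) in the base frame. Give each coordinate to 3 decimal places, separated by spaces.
after link 1: o_1 = (0.0000, -1.0000, 3.0000)
after link 2: o_2 = (0.0000, -4.0000, 5.0000)
after link 3: o_3 = (-2.0000, -4.0000, 10.0000)

-2.000 -4.000 10.000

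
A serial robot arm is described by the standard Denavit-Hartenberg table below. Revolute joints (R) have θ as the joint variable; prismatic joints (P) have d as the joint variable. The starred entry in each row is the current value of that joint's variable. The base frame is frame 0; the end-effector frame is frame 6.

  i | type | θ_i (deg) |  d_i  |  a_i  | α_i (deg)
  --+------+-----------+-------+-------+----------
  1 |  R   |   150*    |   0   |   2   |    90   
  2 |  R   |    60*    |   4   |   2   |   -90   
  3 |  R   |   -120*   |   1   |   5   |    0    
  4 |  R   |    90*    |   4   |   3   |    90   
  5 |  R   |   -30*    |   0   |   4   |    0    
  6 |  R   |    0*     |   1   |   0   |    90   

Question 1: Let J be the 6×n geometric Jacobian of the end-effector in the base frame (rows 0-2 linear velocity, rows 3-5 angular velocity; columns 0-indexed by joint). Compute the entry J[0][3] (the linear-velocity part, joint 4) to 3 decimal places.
-4.324

axis z_3 = (0.7500,-0.4330,0.5000); lever o_n−o_3 = (1.3415,3.9575,5.4151)
cross product → J_v[:, 3] = (-4.3236,-3.3905,3.5490)
J_ω[:, 3] = z_3
entry J[0][3] = -4.3236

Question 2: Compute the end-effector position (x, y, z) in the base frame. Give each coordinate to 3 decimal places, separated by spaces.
after link 1: o_1 = (-1.7321, 1.0000, 0.0000)
after link 2: o_2 = (-0.5981, 4.9641, 1.7321)
after link 3: o_3 = (3.3995, 7.6561, 0.0670)
after link 4: o_4 = (6.0245, 7.8726, 4.3170)
after link 5: o_5 = (4.0915, 10.9886, 5.9151)
after link 6: o_6 = (4.7410, 11.6136, 5.4821)

4.741 11.614 5.482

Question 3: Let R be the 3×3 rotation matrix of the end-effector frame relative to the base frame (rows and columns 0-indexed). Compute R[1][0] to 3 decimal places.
End-effector x-axis (col 0 of R) = (-0.4833,0.7790,0.3995)
R[1][0] = 0.7790

0.779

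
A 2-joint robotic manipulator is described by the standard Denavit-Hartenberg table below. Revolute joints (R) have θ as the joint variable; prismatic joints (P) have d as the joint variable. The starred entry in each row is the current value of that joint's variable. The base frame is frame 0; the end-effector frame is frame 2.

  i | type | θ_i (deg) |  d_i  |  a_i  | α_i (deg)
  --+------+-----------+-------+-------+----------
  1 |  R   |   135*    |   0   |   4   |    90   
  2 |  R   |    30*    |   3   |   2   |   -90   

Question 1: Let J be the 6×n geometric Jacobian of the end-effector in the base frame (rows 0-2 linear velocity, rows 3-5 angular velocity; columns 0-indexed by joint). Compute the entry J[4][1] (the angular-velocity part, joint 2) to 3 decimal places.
axis z_1 = (0.7071,0.7071,0.0000); lever o_n−o_1 = (0.8966,3.3461,1.0000)
cross product → J_v[:, 1] = (0.7071,-0.7071,1.7321)
J_ω[:, 1] = z_1
entry J[4][1] = 0.7071

0.707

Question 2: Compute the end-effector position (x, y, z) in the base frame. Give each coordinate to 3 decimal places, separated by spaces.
after link 1: o_1 = (-2.8284, 2.8284, 0.0000)
after link 2: o_2 = (-1.9319, 6.1745, 1.0000)

-1.932 6.174 1.000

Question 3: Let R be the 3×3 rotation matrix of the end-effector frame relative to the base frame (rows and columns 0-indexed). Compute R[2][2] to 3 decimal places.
End-effector z-axis (col 2 of R) = (0.3536,-0.3536,0.8660)
R[2][2] = 0.8660

0.866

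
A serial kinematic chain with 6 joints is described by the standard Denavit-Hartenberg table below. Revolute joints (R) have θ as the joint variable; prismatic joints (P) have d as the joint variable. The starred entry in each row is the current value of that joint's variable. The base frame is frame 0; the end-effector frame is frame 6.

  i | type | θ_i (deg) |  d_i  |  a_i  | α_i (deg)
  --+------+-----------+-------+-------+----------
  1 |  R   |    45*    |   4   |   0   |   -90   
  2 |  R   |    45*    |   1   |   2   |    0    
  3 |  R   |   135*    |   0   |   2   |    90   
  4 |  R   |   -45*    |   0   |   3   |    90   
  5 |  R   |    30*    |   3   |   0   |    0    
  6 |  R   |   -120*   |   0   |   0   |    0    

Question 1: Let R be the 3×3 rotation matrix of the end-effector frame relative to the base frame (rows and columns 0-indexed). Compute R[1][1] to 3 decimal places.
End-effector y-axis (col 1 of R) = (-0.0000,-1.0000,-0.0000)
R[1][1] = -1.0000

-1.000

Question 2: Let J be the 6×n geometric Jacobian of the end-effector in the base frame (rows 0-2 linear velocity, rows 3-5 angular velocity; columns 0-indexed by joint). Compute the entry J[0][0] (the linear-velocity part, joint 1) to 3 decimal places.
2.707

axis z_0 = ẑ; lever o_n−o_0 = (1.8787,-2.7071,2.5858)
cross product → J_v[:, 0] = (2.7071,1.8787,-0.0000)
J_ω[:, 0] = z_0
entry J[0][0] = 2.7071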